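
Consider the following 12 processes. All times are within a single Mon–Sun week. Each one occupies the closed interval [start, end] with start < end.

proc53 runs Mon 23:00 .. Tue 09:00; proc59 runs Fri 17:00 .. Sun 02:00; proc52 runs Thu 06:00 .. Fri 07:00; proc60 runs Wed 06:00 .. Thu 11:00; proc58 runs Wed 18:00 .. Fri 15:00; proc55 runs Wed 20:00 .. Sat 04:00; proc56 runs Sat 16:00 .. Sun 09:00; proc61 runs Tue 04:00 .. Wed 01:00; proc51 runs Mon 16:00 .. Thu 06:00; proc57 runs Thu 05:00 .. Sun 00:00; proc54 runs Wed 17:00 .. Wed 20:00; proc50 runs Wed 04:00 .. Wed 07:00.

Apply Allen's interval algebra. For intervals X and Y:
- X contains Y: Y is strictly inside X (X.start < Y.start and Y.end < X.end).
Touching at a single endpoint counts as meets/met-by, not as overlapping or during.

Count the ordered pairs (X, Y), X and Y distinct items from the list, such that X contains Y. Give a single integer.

8

Checking all 132 ordered pairs for relation 'contains'; matching pairs in alphabetical order:
(proc51, proc50): proc51 contains proc50 ✓
(proc51, proc53): proc51 contains proc53 ✓
(proc51, proc54): proc51 contains proc54 ✓
(proc51, proc61): proc51 contains proc61 ✓
(proc55, proc52): proc55 contains proc52 ✓
(proc57, proc52): proc57 contains proc52 ✓
(proc58, proc52): proc58 contains proc52 ✓
(proc60, proc54): proc60 contains proc54 ✓
Count: 8.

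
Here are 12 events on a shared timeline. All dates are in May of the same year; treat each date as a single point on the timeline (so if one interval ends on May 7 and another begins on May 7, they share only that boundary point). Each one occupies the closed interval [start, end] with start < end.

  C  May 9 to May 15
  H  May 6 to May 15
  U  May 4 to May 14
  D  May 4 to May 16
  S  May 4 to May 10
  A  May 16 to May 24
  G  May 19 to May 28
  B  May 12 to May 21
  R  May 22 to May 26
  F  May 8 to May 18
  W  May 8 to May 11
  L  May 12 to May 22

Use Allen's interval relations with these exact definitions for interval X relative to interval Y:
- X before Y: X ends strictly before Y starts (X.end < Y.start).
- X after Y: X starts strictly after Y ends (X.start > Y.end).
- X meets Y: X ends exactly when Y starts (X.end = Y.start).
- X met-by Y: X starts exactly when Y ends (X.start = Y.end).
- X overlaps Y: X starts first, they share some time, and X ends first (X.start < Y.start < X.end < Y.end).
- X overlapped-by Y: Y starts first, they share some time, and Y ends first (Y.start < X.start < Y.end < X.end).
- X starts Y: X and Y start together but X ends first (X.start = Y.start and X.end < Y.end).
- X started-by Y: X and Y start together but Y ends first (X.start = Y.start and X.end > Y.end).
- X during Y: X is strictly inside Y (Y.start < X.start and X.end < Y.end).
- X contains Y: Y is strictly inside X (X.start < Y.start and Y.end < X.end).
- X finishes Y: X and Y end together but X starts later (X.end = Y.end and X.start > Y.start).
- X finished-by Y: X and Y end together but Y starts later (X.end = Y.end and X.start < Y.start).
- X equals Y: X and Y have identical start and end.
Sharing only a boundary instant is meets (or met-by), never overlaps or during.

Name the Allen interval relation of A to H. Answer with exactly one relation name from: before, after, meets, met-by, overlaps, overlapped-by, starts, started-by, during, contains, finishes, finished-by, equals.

after

A = [May 16, May 24]; H = [May 6, May 15].
Compare endpoints: A.start > H.start, A.start > H.end, A.end > H.start, A.end > H.end.
That pattern is 'after'.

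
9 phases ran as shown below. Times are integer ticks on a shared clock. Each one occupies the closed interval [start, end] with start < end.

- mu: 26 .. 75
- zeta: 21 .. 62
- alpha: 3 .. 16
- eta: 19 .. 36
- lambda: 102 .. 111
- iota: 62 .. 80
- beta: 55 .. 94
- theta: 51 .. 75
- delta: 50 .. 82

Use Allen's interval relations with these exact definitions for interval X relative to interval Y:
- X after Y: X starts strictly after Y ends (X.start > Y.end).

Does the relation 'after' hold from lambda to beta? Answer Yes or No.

Yes

lambda = [102, 111], beta = [55, 94].
Actual relation of lambda to beta: after.
Asked whether 'after' holds → Yes.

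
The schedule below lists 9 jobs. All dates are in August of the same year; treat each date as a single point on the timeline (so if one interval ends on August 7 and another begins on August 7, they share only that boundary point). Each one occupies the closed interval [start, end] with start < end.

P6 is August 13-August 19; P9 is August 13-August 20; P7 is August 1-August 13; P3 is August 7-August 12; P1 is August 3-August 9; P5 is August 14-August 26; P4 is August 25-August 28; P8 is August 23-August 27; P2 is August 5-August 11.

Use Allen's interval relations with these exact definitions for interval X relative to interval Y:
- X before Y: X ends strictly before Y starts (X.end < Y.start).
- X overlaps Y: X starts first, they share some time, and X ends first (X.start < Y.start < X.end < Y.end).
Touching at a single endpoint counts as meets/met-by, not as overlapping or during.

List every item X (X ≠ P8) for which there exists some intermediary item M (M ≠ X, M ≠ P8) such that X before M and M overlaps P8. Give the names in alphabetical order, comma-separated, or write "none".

P1, P2, P3, P7

Target P8 = [August 23, August 27].
Intermediaries M with M overlaps P8: P5.
Via P5 — items with X before P5: P1, P2, P3, P7.
Union: P1, P2, P3, P7.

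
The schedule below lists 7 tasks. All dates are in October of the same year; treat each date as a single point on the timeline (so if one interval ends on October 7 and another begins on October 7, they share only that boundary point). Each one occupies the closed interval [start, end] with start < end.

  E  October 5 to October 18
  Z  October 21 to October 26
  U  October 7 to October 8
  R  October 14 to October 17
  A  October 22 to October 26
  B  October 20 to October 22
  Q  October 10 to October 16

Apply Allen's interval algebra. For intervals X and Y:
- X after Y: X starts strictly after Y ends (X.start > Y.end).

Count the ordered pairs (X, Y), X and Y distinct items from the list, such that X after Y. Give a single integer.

Checking all 42 ordered pairs for relation 'after'; matching pairs in alphabetical order:
(A, E): A after E ✓
(A, Q): A after Q ✓
(A, R): A after R ✓
(A, U): A after U ✓
(B, E): B after E ✓
(B, Q): B after Q ✓
(B, R): B after R ✓
(B, U): B after U ✓
(Q, U): Q after U ✓
(R, U): R after U ✓
(Z, E): Z after E ✓
(Z, Q): Z after Q ✓
(Z, R): Z after R ✓
(Z, U): Z after U ✓
Count: 14.

14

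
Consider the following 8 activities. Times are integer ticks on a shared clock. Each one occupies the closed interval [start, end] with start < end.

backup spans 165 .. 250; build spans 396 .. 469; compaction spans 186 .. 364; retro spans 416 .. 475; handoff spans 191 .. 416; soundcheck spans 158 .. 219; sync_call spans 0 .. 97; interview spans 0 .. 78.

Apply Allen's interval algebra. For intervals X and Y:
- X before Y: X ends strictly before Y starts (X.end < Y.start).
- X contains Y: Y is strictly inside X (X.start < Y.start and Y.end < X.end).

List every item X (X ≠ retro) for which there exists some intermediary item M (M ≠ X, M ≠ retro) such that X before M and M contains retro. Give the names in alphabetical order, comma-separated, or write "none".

Target retro = [416, 475].
Intermediaries M with M contains retro: none.
Union: none.

none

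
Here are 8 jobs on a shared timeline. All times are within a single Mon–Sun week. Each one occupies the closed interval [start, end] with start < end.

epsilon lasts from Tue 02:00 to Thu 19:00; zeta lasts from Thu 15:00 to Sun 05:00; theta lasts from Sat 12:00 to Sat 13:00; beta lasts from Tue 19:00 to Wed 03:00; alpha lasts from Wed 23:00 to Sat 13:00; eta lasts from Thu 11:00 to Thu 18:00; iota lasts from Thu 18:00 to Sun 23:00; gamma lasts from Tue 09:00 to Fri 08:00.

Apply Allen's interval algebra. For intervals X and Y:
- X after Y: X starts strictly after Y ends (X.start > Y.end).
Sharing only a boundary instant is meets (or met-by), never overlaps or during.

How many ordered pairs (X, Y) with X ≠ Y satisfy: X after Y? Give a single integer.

Checking all 56 ordered pairs for relation 'after'; matching pairs in alphabetical order:
(alpha, beta): alpha after beta ✓
(eta, beta): eta after beta ✓
(iota, beta): iota after beta ✓
(theta, beta): theta after beta ✓
(theta, epsilon): theta after epsilon ✓
(theta, eta): theta after eta ✓
(theta, gamma): theta after gamma ✓
(zeta, beta): zeta after beta ✓
Count: 8.

8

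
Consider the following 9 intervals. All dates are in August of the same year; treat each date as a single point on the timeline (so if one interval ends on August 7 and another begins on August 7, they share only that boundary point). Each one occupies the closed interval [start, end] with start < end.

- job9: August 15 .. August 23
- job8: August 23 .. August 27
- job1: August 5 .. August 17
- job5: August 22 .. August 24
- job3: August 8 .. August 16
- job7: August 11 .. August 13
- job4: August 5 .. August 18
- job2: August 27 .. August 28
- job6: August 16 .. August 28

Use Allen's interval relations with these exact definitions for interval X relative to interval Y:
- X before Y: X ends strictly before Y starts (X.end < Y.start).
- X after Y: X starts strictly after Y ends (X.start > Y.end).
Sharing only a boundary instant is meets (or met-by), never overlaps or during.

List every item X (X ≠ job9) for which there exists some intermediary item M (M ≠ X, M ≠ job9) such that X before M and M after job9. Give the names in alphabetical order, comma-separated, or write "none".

Target job9 = [August 15, August 23].
Intermediaries M with M after job9: job2.
Via job2 — items with X before job2: job1, job3, job4, job5, job7.
Union: job1, job3, job4, job5, job7.

job1, job3, job4, job5, job7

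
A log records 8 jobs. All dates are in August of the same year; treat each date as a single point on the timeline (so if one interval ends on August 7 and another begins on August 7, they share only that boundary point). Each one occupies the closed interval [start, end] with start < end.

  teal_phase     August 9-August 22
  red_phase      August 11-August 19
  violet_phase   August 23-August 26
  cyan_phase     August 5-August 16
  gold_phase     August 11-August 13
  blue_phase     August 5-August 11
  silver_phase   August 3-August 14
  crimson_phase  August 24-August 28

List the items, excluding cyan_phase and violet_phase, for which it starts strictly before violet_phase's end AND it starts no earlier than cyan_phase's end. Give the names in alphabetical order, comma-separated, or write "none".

Conditions: its start is strictly before violet_phase's end (X.start < August 26) AND its start is no earlier than cyan_phase's end (X.start >= August 16).
blue_phase: start August 5 < August 26? ✓; start August 5 >= August 16? ✗ → no.
crimson_phase: start August 24 < August 26? ✓; start August 24 >= August 16? ✓ → yes.
gold_phase: start August 11 < August 26? ✓; start August 11 >= August 16? ✗ → no.
red_phase: start August 11 < August 26? ✓; start August 11 >= August 16? ✗ → no.
silver_phase: start August 3 < August 26? ✓; start August 3 >= August 16? ✗ → no.
teal_phase: start August 9 < August 26? ✓; start August 9 >= August 16? ✗ → no.
Result: crimson_phase.

crimson_phase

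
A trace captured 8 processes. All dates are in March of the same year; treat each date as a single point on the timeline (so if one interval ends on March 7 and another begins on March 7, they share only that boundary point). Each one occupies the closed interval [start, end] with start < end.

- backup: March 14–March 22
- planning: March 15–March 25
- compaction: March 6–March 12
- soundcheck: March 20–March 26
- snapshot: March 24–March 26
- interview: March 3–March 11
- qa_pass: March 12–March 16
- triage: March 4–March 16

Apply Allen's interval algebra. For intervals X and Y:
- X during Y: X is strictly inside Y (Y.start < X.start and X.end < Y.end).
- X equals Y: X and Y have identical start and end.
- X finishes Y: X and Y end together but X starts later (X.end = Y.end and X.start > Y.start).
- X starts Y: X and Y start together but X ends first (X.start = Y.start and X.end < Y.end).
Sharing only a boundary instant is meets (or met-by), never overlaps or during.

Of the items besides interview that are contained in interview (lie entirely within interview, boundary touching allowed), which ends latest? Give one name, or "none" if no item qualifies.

none

Target interview = [March 3, March 11].
backup [March 14, March 22] → after → excluded.
compaction [March 6, March 12] → overlapped-by → excluded.
planning [March 15, March 25] → after → excluded.
qa_pass [March 12, March 16] → after → excluded.
snapshot [March 24, March 26] → after → excluded.
soundcheck [March 20, March 26] → after → excluded.
triage [March 4, March 16] → overlapped-by → excluded.
No candidates → none.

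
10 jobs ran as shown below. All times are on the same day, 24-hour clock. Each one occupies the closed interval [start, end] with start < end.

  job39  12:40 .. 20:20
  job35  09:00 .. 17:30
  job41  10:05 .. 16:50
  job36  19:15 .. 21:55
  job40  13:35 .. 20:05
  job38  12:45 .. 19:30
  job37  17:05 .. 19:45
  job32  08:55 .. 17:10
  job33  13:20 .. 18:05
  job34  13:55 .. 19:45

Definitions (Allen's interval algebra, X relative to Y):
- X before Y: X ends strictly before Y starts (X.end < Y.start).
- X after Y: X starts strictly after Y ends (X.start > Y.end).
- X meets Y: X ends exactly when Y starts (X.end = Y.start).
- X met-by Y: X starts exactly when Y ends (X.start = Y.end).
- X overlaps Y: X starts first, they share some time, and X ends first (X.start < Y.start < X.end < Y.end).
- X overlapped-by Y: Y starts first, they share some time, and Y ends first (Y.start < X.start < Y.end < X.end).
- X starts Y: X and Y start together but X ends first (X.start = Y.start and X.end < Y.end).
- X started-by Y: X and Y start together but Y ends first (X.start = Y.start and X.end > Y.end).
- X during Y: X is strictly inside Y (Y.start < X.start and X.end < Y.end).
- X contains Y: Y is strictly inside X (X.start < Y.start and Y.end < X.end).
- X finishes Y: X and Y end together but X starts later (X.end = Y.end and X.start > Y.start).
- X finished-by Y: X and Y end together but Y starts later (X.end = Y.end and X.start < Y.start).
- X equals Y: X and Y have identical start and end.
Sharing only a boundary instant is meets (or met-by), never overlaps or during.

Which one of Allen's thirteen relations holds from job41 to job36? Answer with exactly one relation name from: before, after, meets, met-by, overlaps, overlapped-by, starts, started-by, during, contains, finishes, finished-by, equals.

job41 = [10:05, 16:50]; job36 = [19:15, 21:55].
Compare endpoints: job41.start < job36.start, job41.start < job36.end, job41.end < job36.start, job41.end < job36.end.
That pattern is 'before'.

before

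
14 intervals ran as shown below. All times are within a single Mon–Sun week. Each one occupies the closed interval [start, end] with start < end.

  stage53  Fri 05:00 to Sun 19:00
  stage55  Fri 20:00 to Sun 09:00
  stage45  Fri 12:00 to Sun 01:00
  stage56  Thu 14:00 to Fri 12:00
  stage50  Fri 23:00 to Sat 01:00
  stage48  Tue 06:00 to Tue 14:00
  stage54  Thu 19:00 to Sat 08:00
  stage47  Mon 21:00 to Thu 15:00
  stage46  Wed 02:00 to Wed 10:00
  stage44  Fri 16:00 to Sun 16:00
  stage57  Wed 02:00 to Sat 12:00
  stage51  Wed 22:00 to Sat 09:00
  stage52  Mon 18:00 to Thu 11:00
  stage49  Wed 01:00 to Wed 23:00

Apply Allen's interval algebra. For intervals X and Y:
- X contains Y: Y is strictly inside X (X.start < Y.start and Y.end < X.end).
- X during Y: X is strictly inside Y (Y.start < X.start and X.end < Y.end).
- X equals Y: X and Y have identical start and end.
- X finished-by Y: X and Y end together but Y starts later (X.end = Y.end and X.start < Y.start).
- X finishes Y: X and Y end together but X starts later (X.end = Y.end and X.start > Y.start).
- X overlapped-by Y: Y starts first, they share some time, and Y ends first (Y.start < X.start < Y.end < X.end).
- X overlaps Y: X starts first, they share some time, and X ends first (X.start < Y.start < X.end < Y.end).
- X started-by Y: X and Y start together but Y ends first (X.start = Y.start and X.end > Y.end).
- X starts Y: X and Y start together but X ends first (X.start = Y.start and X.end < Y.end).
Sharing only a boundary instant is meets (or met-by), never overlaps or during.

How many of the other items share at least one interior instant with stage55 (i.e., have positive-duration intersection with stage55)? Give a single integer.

7

Target stage55 = [Fri 20:00, Sun 09:00].
stage44 [Fri 16:00, Sun 16:00] → contains → counts.
stage45 [Fri 12:00, Sun 01:00] → overlaps → counts.
stage46 [Wed 02:00, Wed 10:00] → before → no.
stage47 [Mon 21:00, Thu 15:00] → before → no.
stage48 [Tue 06:00, Tue 14:00] → before → no.
stage49 [Wed 01:00, Wed 23:00] → before → no.
stage50 [Fri 23:00, Sat 01:00] → during → counts.
stage51 [Wed 22:00, Sat 09:00] → overlaps → counts.
stage52 [Mon 18:00, Thu 11:00] → before → no.
stage53 [Fri 05:00, Sun 19:00] → contains → counts.
stage54 [Thu 19:00, Sat 08:00] → overlaps → counts.
stage56 [Thu 14:00, Fri 12:00] → before → no.
stage57 [Wed 02:00, Sat 12:00] → overlaps → counts.
Total: 7.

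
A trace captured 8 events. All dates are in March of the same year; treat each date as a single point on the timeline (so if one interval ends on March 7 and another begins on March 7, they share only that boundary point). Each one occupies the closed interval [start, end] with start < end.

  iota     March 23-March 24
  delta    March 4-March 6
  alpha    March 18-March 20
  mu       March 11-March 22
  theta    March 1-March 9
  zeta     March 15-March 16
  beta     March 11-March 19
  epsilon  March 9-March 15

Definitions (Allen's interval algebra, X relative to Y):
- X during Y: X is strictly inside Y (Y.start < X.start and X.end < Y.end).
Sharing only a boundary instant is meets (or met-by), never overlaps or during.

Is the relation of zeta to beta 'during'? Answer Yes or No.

Yes

zeta = [March 15, March 16], beta = [March 11, March 19].
Actual relation of zeta to beta: during.
Asked whether 'during' holds → Yes.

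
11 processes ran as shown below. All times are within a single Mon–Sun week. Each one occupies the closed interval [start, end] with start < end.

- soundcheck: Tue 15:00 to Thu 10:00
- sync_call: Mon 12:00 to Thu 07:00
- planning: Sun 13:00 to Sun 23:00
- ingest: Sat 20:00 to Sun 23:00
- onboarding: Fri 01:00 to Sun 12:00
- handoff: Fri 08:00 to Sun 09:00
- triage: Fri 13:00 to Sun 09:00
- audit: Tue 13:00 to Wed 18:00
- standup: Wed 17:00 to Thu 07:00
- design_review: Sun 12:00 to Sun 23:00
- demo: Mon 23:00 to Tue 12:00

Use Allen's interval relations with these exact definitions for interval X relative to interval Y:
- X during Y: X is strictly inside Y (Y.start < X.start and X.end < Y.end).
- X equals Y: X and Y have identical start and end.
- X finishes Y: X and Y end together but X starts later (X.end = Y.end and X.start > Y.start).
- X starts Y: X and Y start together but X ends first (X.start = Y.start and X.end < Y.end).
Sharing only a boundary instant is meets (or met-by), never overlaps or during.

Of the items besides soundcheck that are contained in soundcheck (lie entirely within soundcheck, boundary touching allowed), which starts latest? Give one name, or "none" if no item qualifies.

Target soundcheck = [Tue 15:00, Thu 10:00].
audit [Tue 13:00, Wed 18:00] → overlaps → excluded.
demo [Mon 23:00, Tue 12:00] → before → excluded.
design_review [Sun 12:00, Sun 23:00] → after → excluded.
handoff [Fri 08:00, Sun 09:00] → after → excluded.
ingest [Sat 20:00, Sun 23:00] → after → excluded.
onboarding [Fri 01:00, Sun 12:00] → after → excluded.
planning [Sun 13:00, Sun 23:00] → after → excluded.
standup [Wed 17:00, Thu 07:00] → during → candidate.
sync_call [Mon 12:00, Thu 07:00] → overlaps → excluded.
triage [Fri 13:00, Sun 09:00] → after → excluded.
Among candidates, latest start is Wed 17:00 → standup.

standup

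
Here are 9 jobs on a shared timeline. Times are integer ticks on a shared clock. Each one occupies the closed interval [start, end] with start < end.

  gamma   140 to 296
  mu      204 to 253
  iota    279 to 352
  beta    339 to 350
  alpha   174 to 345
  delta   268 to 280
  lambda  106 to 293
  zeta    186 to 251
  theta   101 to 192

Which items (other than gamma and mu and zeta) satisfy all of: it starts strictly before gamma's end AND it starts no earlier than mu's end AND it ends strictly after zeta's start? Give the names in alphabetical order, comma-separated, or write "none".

delta, iota

Conditions: its start is strictly before gamma's end (X.start < 296) AND its start is no earlier than mu's end (X.start >= 253) AND its end is strictly after zeta's start (X.end > 186).
alpha: start 174 < 296? ✓; start 174 >= 253? ✗; end 345 > 186? ✓ → no.
beta: start 339 < 296? ✗; start 339 >= 253? ✓; end 350 > 186? ✓ → no.
delta: start 268 < 296? ✓; start 268 >= 253? ✓; end 280 > 186? ✓ → yes.
iota: start 279 < 296? ✓; start 279 >= 253? ✓; end 352 > 186? ✓ → yes.
lambda: start 106 < 296? ✓; start 106 >= 253? ✗; end 293 > 186? ✓ → no.
theta: start 101 < 296? ✓; start 101 >= 253? ✗; end 192 > 186? ✓ → no.
Result: delta, iota.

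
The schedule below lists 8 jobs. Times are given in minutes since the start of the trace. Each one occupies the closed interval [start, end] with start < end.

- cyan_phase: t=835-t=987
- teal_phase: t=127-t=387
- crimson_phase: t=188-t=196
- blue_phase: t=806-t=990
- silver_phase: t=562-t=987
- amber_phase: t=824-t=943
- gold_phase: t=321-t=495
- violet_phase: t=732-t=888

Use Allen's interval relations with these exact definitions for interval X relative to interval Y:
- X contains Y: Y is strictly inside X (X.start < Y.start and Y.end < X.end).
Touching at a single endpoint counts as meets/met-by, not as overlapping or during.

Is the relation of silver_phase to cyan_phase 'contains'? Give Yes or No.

No

silver_phase = [t=562, t=987], cyan_phase = [t=835, t=987].
Actual relation of silver_phase to cyan_phase: finished-by.
Asked whether 'contains' holds → No.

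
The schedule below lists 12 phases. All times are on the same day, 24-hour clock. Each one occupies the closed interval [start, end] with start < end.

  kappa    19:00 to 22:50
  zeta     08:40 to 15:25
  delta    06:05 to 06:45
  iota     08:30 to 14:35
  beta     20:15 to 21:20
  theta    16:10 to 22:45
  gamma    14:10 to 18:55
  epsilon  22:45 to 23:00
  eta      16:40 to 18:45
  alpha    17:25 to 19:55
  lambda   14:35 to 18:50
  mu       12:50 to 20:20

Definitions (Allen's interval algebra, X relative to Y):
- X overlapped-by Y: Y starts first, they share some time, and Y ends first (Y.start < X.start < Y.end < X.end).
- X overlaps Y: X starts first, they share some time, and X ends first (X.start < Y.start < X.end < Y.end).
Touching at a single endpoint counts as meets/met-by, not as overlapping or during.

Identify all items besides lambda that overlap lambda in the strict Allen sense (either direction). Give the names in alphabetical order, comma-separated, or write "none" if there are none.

alpha, theta, zeta

Target lambda = [14:35, 18:50].
alpha [17:25, 19:55] → overlapped-by → yes.
beta [20:15, 21:20] → after → no.
delta [06:05, 06:45] → before → no.
epsilon [22:45, 23:00] → after → no.
eta [16:40, 18:45] → during → no.
gamma [14:10, 18:55] → contains → no.
iota [08:30, 14:35] → meets → no.
kappa [19:00, 22:50] → after → no.
mu [12:50, 20:20] → contains → no.
theta [16:10, 22:45] → overlapped-by → yes.
zeta [08:40, 15:25] → overlaps → yes.
Result: alpha, theta, zeta.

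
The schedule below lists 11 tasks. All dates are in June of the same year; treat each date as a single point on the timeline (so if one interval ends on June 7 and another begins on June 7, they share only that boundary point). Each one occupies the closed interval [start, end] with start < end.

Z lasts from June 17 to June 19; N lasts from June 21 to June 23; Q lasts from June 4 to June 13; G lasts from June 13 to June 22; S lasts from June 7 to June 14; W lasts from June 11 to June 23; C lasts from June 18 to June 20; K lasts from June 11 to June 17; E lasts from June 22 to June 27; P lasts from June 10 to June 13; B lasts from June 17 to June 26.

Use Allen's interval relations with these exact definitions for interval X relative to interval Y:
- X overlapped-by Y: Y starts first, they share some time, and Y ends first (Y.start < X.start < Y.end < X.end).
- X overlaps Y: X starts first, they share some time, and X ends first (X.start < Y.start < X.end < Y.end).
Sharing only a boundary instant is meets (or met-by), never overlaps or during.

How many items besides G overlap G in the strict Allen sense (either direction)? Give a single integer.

4

Target G = [June 13, June 22].
B [June 17, June 26] → overlapped-by → counts.
C [June 18, June 20] → during → no.
E [June 22, June 27] → met-by → no.
K [June 11, June 17] → overlaps → counts.
N [June 21, June 23] → overlapped-by → counts.
P [June 10, June 13] → meets → no.
Q [June 4, June 13] → meets → no.
S [June 7, June 14] → overlaps → counts.
W [June 11, June 23] → contains → no.
Z [June 17, June 19] → during → no.
Total: 4.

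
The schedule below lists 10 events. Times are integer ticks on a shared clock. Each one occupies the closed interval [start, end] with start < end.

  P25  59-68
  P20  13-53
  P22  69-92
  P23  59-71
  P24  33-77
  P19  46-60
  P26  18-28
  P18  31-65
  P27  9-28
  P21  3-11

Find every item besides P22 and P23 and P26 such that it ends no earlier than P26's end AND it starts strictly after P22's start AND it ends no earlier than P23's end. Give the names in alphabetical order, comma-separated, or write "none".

none

Conditions: its end is no earlier than P26's end (X.end >= 28) AND its start is strictly after P22's start (X.start > 69) AND its end is no earlier than P23's end (X.end >= 71).
P18: end 65 >= 28? ✓; start 31 > 69? ✗; end 65 >= 71? ✗ → no.
P19: end 60 >= 28? ✓; start 46 > 69? ✗; end 60 >= 71? ✗ → no.
P20: end 53 >= 28? ✓; start 13 > 69? ✗; end 53 >= 71? ✗ → no.
P21: end 11 >= 28? ✗; start 3 > 69? ✗; end 11 >= 71? ✗ → no.
P24: end 77 >= 28? ✓; start 33 > 69? ✗; end 77 >= 71? ✓ → no.
P25: end 68 >= 28? ✓; start 59 > 69? ✗; end 68 >= 71? ✗ → no.
P27: end 28 >= 28? ✓; start 9 > 69? ✗; end 28 >= 71? ✗ → no.
Result: none.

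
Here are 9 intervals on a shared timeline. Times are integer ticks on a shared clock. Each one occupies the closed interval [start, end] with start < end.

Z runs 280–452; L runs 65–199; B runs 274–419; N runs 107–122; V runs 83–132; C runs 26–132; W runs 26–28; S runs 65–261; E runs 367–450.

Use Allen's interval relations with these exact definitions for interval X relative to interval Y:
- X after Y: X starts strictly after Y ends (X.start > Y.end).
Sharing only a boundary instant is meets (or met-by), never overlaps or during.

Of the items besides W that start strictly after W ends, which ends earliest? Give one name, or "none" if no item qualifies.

Target W = [26, 28].
B [274, 419] → after → candidate.
C [26, 132] → started-by → excluded.
E [367, 450] → after → candidate.
L [65, 199] → after → candidate.
N [107, 122] → after → candidate.
S [65, 261] → after → candidate.
V [83, 132] → after → candidate.
Z [280, 452] → after → candidate.
Among candidates, earliest end is 122 → N.

N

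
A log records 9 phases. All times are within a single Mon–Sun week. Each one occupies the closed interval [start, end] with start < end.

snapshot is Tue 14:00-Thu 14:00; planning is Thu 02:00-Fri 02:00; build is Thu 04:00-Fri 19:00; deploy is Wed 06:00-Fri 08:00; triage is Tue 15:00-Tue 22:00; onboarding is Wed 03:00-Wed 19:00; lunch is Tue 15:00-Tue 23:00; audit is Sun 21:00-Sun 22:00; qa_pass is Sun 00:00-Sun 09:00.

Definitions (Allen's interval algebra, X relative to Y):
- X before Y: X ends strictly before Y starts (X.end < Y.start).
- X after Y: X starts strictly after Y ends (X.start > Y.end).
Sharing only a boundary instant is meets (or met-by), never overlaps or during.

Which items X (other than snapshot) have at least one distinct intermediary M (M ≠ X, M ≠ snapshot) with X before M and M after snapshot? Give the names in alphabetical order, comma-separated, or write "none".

build, deploy, lunch, onboarding, planning, qa_pass, triage

Target snapshot = [Tue 14:00, Thu 14:00].
Intermediaries M with M after snapshot: audit, qa_pass.
Via audit — items with X before audit: build, deploy, lunch, onboarding, planning, qa_pass, triage.
Via qa_pass — items with X before qa_pass: build, deploy, lunch, onboarding, planning, triage.
Union: build, deploy, lunch, onboarding, planning, qa_pass, triage.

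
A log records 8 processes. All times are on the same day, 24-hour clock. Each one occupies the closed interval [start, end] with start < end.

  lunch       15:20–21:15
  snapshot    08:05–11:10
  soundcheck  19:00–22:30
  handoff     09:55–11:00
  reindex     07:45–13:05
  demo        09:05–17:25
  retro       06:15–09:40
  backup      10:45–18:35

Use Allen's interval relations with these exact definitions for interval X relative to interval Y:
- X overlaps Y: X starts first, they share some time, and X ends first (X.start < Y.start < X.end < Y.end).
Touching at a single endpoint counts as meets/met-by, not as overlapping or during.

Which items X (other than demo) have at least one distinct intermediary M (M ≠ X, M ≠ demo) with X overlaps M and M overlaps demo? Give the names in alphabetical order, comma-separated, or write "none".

Target demo = [09:05, 17:25].
Intermediaries M with M overlaps demo: reindex, retro, snapshot.
Via reindex — items with X overlaps reindex: retro.
Via retro — items with X overlaps retro: none.
Via snapshot — items with X overlaps snapshot: retro.
Union: retro.

retro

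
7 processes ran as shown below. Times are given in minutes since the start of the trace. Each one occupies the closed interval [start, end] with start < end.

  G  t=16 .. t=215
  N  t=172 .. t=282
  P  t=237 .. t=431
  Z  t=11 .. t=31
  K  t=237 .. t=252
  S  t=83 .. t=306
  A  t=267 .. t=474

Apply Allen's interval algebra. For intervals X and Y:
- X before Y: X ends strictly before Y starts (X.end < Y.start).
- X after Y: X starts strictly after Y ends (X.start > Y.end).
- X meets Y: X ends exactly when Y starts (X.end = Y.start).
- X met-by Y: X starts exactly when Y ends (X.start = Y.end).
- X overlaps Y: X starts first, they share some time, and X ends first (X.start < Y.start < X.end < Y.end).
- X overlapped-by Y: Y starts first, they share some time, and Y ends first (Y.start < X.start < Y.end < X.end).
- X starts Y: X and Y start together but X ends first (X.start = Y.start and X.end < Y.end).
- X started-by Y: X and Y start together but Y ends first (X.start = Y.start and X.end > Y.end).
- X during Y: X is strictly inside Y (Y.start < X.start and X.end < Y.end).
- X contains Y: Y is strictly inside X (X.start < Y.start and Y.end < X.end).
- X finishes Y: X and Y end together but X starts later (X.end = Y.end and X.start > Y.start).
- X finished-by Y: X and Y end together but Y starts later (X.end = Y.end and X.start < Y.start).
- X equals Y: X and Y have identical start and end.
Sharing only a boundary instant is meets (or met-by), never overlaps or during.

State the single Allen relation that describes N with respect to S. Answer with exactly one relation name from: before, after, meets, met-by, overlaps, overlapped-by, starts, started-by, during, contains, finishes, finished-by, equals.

during

N = [t=172, t=282]; S = [t=83, t=306].
Compare endpoints: N.start > S.start, N.start < S.end, N.end > S.start, N.end < S.end.
That pattern is 'during'.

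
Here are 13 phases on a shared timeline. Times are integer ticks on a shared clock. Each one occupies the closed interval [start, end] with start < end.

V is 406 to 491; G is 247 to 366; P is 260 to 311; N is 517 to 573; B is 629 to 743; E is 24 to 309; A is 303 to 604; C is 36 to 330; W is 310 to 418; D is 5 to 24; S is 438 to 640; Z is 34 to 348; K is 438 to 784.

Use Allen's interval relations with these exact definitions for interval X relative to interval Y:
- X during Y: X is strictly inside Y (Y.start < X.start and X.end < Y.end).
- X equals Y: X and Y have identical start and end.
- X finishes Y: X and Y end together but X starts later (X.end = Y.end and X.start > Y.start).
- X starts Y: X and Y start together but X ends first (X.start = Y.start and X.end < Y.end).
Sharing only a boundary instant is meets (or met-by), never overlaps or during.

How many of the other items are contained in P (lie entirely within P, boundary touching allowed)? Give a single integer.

Target P = [260, 311].
A [303, 604] → overlapped-by → no.
B [629, 743] → after → no.
C [36, 330] → contains → no.
D [5, 24] → before → no.
E [24, 309] → overlaps → no.
G [247, 366] → contains → no.
K [438, 784] → after → no.
N [517, 573] → after → no.
S [438, 640] → after → no.
V [406, 491] → after → no.
W [310, 418] → overlapped-by → no.
Z [34, 348] → contains → no.
Total: 0.

0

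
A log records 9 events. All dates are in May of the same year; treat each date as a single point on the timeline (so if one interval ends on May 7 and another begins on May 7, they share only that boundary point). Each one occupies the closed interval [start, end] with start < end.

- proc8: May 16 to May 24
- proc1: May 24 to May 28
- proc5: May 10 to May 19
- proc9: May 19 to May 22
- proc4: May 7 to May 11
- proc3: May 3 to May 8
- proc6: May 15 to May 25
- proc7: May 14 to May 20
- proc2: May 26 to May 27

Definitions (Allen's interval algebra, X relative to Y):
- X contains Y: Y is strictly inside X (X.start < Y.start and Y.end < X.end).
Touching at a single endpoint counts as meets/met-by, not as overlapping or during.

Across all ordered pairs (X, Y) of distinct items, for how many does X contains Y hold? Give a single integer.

4

Checking all 72 ordered pairs for relation 'contains'; matching pairs in alphabetical order:
(proc1, proc2): proc1 contains proc2 ✓
(proc6, proc8): proc6 contains proc8 ✓
(proc6, proc9): proc6 contains proc9 ✓
(proc8, proc9): proc8 contains proc9 ✓
Count: 4.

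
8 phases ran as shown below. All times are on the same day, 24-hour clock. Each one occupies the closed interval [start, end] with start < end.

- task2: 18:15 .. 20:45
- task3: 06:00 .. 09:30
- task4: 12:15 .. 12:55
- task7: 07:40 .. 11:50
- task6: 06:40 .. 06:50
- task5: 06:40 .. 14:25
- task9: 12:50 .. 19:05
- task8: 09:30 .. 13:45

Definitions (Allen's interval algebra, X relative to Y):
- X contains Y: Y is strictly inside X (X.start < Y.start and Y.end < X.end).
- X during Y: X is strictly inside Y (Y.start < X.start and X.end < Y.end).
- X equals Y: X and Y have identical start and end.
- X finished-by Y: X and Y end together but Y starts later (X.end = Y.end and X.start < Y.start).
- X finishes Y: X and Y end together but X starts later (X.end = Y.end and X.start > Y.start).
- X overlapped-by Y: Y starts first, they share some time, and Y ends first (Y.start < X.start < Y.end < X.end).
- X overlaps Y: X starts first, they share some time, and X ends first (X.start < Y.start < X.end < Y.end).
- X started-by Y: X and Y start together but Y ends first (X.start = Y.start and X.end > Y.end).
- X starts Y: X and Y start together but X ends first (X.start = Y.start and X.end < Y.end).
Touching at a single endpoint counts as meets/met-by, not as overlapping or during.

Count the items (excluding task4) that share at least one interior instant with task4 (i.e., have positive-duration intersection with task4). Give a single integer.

Target task4 = [12:15, 12:55].
task2 [18:15, 20:45] → after → no.
task3 [06:00, 09:30] → before → no.
task5 [06:40, 14:25] → contains → counts.
task6 [06:40, 06:50] → before → no.
task7 [07:40, 11:50] → before → no.
task8 [09:30, 13:45] → contains → counts.
task9 [12:50, 19:05] → overlapped-by → counts.
Total: 3.

3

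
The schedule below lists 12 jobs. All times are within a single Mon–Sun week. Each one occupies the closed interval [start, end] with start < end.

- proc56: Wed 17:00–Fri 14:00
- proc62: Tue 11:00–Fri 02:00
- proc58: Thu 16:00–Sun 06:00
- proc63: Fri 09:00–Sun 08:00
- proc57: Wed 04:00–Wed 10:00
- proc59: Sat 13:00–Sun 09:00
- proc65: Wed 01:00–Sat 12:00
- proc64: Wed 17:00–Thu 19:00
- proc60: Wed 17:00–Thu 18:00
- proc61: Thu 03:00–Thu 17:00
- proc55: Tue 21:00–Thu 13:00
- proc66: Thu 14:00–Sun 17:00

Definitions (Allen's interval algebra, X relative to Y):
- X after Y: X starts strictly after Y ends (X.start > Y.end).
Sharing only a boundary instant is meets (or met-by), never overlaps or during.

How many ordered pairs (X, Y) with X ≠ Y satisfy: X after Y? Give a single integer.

22

Checking all 132 ordered pairs for relation 'after'; matching pairs in alphabetical order:
(proc56, proc57): proc56 after proc57 ✓
(proc58, proc55): proc58 after proc55 ✓
(proc58, proc57): proc58 after proc57 ✓
(proc59, proc55): proc59 after proc55 ✓
(proc59, proc56): proc59 after proc56 ✓
(proc59, proc57): proc59 after proc57 ✓
(proc59, proc60): proc59 after proc60 ✓
(proc59, proc61): proc59 after proc61 ✓
(proc59, proc62): proc59 after proc62 ✓
(proc59, proc64): proc59 after proc64 ✓
(proc59, proc65): proc59 after proc65 ✓
(proc60, proc57): proc60 after proc57 ✓
(proc61, proc57): proc61 after proc57 ✓
(proc63, proc55): proc63 after proc55 ✓
(proc63, proc57): proc63 after proc57 ✓
(proc63, proc60): proc63 after proc60 ✓
(proc63, proc61): proc63 after proc61 ✓
(proc63, proc62): proc63 after proc62 ✓
(proc63, proc64): proc63 after proc64 ✓
(proc64, proc57): proc64 after proc57 ✓
(proc66, proc55): proc66 after proc55 ✓
(proc66, proc57): proc66 after proc57 ✓
Count: 22.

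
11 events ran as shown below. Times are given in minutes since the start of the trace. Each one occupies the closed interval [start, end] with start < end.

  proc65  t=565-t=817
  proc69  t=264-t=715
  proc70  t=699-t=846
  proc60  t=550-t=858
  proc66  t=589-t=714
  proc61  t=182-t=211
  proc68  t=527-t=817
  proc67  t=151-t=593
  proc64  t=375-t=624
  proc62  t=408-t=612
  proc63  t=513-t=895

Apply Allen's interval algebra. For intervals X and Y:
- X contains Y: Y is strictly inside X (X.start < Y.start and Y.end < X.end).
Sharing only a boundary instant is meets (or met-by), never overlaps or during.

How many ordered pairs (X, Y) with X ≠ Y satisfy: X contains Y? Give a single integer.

Checking all 110 ordered pairs for relation 'contains'; matching pairs in alphabetical order:
(proc60, proc65): proc60 contains proc65 ✓
(proc60, proc66): proc60 contains proc66 ✓
(proc60, proc70): proc60 contains proc70 ✓
(proc63, proc60): proc63 contains proc60 ✓
(proc63, proc65): proc63 contains proc65 ✓
(proc63, proc66): proc63 contains proc66 ✓
(proc63, proc68): proc63 contains proc68 ✓
(proc63, proc70): proc63 contains proc70 ✓
(proc64, proc62): proc64 contains proc62 ✓
(proc65, proc66): proc65 contains proc66 ✓
(proc67, proc61): proc67 contains proc61 ✓
(proc68, proc66): proc68 contains proc66 ✓
(proc69, proc62): proc69 contains proc62 ✓
(proc69, proc64): proc69 contains proc64 ✓
(proc69, proc66): proc69 contains proc66 ✓
Count: 15.

15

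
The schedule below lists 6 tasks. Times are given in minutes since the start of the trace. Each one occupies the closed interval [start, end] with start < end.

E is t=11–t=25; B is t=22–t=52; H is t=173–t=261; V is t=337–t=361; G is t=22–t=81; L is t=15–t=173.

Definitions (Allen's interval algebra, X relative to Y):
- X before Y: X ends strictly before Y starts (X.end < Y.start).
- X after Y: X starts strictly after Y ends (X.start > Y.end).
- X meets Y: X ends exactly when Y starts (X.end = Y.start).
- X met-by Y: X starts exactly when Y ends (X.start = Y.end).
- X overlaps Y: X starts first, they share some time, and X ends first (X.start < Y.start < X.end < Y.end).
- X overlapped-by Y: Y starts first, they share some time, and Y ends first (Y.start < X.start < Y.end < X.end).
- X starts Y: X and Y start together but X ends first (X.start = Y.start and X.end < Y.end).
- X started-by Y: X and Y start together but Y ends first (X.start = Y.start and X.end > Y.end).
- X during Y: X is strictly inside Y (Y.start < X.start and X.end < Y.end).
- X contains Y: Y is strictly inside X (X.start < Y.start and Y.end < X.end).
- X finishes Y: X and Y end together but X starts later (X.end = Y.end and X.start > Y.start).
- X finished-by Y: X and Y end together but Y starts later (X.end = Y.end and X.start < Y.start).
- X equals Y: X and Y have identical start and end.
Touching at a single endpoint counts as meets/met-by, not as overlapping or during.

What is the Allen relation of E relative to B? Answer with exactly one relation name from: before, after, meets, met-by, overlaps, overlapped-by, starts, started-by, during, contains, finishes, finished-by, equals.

E = [t=11, t=25]; B = [t=22, t=52].
Compare endpoints: E.start < B.start, E.start < B.end, E.end > B.start, E.end < B.end.
That pattern is 'overlaps'.

overlaps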